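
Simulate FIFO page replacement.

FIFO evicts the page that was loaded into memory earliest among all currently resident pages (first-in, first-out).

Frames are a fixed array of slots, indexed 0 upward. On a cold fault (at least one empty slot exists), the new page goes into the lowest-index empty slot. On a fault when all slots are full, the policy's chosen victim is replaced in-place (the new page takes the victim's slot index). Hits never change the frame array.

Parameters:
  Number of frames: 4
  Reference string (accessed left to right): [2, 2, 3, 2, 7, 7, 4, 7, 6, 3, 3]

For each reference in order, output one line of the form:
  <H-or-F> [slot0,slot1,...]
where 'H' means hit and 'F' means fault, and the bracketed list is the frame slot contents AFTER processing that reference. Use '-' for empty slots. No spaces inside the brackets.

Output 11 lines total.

F [2,-,-,-]
H [2,-,-,-]
F [2,3,-,-]
H [2,3,-,-]
F [2,3,7,-]
H [2,3,7,-]
F [2,3,7,4]
H [2,3,7,4]
F [6,3,7,4]
H [6,3,7,4]
H [6,3,7,4]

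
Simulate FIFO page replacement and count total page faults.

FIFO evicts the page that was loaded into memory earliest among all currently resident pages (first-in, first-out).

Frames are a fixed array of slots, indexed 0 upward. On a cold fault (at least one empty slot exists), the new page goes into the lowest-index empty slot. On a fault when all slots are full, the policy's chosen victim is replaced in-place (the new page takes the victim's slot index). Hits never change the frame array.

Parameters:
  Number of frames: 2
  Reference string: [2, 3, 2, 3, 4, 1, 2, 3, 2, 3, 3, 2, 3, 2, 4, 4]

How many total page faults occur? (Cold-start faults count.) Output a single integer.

Answer: 7

Derivation:
Step 0: ref 2 → FAULT, frames=[2,-]
Step 1: ref 3 → FAULT, frames=[2,3]
Step 2: ref 2 → HIT, frames=[2,3]
Step 3: ref 3 → HIT, frames=[2,3]
Step 4: ref 4 → FAULT (evict 2), frames=[4,3]
Step 5: ref 1 → FAULT (evict 3), frames=[4,1]
Step 6: ref 2 → FAULT (evict 4), frames=[2,1]
Step 7: ref 3 → FAULT (evict 1), frames=[2,3]
Step 8: ref 2 → HIT, frames=[2,3]
Step 9: ref 3 → HIT, frames=[2,3]
Step 10: ref 3 → HIT, frames=[2,3]
Step 11: ref 2 → HIT, frames=[2,3]
Step 12: ref 3 → HIT, frames=[2,3]
Step 13: ref 2 → HIT, frames=[2,3]
Step 14: ref 4 → FAULT (evict 2), frames=[4,3]
Step 15: ref 4 → HIT, frames=[4,3]
Total faults: 7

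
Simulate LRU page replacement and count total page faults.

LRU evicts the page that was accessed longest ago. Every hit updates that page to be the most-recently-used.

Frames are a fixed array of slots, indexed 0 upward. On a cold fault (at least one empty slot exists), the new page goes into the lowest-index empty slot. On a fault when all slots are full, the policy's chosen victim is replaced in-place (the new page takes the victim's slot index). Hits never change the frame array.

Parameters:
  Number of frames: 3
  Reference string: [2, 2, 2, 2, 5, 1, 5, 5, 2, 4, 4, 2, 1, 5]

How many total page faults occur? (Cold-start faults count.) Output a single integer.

Answer: 6

Derivation:
Step 0: ref 2 → FAULT, frames=[2,-,-]
Step 1: ref 2 → HIT, frames=[2,-,-]
Step 2: ref 2 → HIT, frames=[2,-,-]
Step 3: ref 2 → HIT, frames=[2,-,-]
Step 4: ref 5 → FAULT, frames=[2,5,-]
Step 5: ref 1 → FAULT, frames=[2,5,1]
Step 6: ref 5 → HIT, frames=[2,5,1]
Step 7: ref 5 → HIT, frames=[2,5,1]
Step 8: ref 2 → HIT, frames=[2,5,1]
Step 9: ref 4 → FAULT (evict 1), frames=[2,5,4]
Step 10: ref 4 → HIT, frames=[2,5,4]
Step 11: ref 2 → HIT, frames=[2,5,4]
Step 12: ref 1 → FAULT (evict 5), frames=[2,1,4]
Step 13: ref 5 → FAULT (evict 4), frames=[2,1,5]
Total faults: 6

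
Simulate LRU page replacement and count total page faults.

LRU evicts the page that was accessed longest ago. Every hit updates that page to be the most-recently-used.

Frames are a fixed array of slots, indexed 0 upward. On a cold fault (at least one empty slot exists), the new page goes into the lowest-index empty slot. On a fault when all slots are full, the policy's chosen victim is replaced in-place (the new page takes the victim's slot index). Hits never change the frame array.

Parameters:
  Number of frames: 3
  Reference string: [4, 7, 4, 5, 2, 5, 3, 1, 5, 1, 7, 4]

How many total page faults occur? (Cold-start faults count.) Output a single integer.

Answer: 8

Derivation:
Step 0: ref 4 → FAULT, frames=[4,-,-]
Step 1: ref 7 → FAULT, frames=[4,7,-]
Step 2: ref 4 → HIT, frames=[4,7,-]
Step 3: ref 5 → FAULT, frames=[4,7,5]
Step 4: ref 2 → FAULT (evict 7), frames=[4,2,5]
Step 5: ref 5 → HIT, frames=[4,2,5]
Step 6: ref 3 → FAULT (evict 4), frames=[3,2,5]
Step 7: ref 1 → FAULT (evict 2), frames=[3,1,5]
Step 8: ref 5 → HIT, frames=[3,1,5]
Step 9: ref 1 → HIT, frames=[3,1,5]
Step 10: ref 7 → FAULT (evict 3), frames=[7,1,5]
Step 11: ref 4 → FAULT (evict 5), frames=[7,1,4]
Total faults: 8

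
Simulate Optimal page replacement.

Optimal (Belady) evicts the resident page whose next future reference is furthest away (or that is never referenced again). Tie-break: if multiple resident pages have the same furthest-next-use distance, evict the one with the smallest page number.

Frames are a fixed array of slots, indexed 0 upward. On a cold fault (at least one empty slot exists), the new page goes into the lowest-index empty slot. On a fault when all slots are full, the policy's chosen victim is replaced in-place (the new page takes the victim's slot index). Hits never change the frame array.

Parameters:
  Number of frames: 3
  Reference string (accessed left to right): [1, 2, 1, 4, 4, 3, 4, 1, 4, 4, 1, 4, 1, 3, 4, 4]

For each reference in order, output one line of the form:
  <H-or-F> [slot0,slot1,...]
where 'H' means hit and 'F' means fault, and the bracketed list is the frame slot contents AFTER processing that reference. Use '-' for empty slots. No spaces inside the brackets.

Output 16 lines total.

F [1,-,-]
F [1,2,-]
H [1,2,-]
F [1,2,4]
H [1,2,4]
F [1,3,4]
H [1,3,4]
H [1,3,4]
H [1,3,4]
H [1,3,4]
H [1,3,4]
H [1,3,4]
H [1,3,4]
H [1,3,4]
H [1,3,4]
H [1,3,4]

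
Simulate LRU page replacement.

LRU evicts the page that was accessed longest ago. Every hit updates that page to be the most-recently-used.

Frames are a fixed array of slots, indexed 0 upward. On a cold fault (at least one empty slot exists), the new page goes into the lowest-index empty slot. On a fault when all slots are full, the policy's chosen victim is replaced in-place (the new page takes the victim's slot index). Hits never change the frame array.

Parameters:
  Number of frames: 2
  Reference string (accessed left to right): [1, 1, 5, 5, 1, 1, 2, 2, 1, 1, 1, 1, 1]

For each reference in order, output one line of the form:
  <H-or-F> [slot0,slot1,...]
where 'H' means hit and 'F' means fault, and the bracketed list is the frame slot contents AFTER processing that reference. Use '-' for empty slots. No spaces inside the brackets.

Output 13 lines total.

F [1,-]
H [1,-]
F [1,5]
H [1,5]
H [1,5]
H [1,5]
F [1,2]
H [1,2]
H [1,2]
H [1,2]
H [1,2]
H [1,2]
H [1,2]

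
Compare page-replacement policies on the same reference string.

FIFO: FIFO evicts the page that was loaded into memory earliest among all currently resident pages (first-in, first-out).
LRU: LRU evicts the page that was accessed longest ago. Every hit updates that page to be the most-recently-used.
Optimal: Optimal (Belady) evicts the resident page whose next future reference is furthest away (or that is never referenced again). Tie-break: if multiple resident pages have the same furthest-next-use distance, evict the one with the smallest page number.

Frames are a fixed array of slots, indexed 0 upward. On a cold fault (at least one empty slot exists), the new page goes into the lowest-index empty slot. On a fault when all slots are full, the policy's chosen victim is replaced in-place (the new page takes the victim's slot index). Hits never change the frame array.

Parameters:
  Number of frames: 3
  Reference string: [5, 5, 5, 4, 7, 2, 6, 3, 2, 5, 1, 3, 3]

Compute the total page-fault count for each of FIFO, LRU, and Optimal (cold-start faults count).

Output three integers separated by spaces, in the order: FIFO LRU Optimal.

--- FIFO ---
  step 0: ref 5 -> FAULT, frames=[5,-,-] (faults so far: 1)
  step 1: ref 5 -> HIT, frames=[5,-,-] (faults so far: 1)
  step 2: ref 5 -> HIT, frames=[5,-,-] (faults so far: 1)
  step 3: ref 4 -> FAULT, frames=[5,4,-] (faults so far: 2)
  step 4: ref 7 -> FAULT, frames=[5,4,7] (faults so far: 3)
  step 5: ref 2 -> FAULT, evict 5, frames=[2,4,7] (faults so far: 4)
  step 6: ref 6 -> FAULT, evict 4, frames=[2,6,7] (faults so far: 5)
  step 7: ref 3 -> FAULT, evict 7, frames=[2,6,3] (faults so far: 6)
  step 8: ref 2 -> HIT, frames=[2,6,3] (faults so far: 6)
  step 9: ref 5 -> FAULT, evict 2, frames=[5,6,3] (faults so far: 7)
  step 10: ref 1 -> FAULT, evict 6, frames=[5,1,3] (faults so far: 8)
  step 11: ref 3 -> HIT, frames=[5,1,3] (faults so far: 8)
  step 12: ref 3 -> HIT, frames=[5,1,3] (faults so far: 8)
  FIFO total faults: 8
--- LRU ---
  step 0: ref 5 -> FAULT, frames=[5,-,-] (faults so far: 1)
  step 1: ref 5 -> HIT, frames=[5,-,-] (faults so far: 1)
  step 2: ref 5 -> HIT, frames=[5,-,-] (faults so far: 1)
  step 3: ref 4 -> FAULT, frames=[5,4,-] (faults so far: 2)
  step 4: ref 7 -> FAULT, frames=[5,4,7] (faults so far: 3)
  step 5: ref 2 -> FAULT, evict 5, frames=[2,4,7] (faults so far: 4)
  step 6: ref 6 -> FAULT, evict 4, frames=[2,6,7] (faults so far: 5)
  step 7: ref 3 -> FAULT, evict 7, frames=[2,6,3] (faults so far: 6)
  step 8: ref 2 -> HIT, frames=[2,6,3] (faults so far: 6)
  step 9: ref 5 -> FAULT, evict 6, frames=[2,5,3] (faults so far: 7)
  step 10: ref 1 -> FAULT, evict 3, frames=[2,5,1] (faults so far: 8)
  step 11: ref 3 -> FAULT, evict 2, frames=[3,5,1] (faults so far: 9)
  step 12: ref 3 -> HIT, frames=[3,5,1] (faults so far: 9)
  LRU total faults: 9
--- Optimal ---
  step 0: ref 5 -> FAULT, frames=[5,-,-] (faults so far: 1)
  step 1: ref 5 -> HIT, frames=[5,-,-] (faults so far: 1)
  step 2: ref 5 -> HIT, frames=[5,-,-] (faults so far: 1)
  step 3: ref 4 -> FAULT, frames=[5,4,-] (faults so far: 2)
  step 4: ref 7 -> FAULT, frames=[5,4,7] (faults so far: 3)
  step 5: ref 2 -> FAULT, evict 4, frames=[5,2,7] (faults so far: 4)
  step 6: ref 6 -> FAULT, evict 7, frames=[5,2,6] (faults so far: 5)
  step 7: ref 3 -> FAULT, evict 6, frames=[5,2,3] (faults so far: 6)
  step 8: ref 2 -> HIT, frames=[5,2,3] (faults so far: 6)
  step 9: ref 5 -> HIT, frames=[5,2,3] (faults so far: 6)
  step 10: ref 1 -> FAULT, evict 2, frames=[5,1,3] (faults so far: 7)
  step 11: ref 3 -> HIT, frames=[5,1,3] (faults so far: 7)
  step 12: ref 3 -> HIT, frames=[5,1,3] (faults so far: 7)
  Optimal total faults: 7

Answer: 8 9 7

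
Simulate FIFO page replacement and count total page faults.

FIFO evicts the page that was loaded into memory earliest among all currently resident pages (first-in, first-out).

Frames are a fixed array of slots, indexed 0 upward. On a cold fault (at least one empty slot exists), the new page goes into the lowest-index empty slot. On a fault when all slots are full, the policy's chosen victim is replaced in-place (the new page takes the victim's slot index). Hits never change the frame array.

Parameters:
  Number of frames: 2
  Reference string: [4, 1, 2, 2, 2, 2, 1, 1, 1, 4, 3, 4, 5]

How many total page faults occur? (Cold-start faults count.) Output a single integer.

Answer: 6

Derivation:
Step 0: ref 4 → FAULT, frames=[4,-]
Step 1: ref 1 → FAULT, frames=[4,1]
Step 2: ref 2 → FAULT (evict 4), frames=[2,1]
Step 3: ref 2 → HIT, frames=[2,1]
Step 4: ref 2 → HIT, frames=[2,1]
Step 5: ref 2 → HIT, frames=[2,1]
Step 6: ref 1 → HIT, frames=[2,1]
Step 7: ref 1 → HIT, frames=[2,1]
Step 8: ref 1 → HIT, frames=[2,1]
Step 9: ref 4 → FAULT (evict 1), frames=[2,4]
Step 10: ref 3 → FAULT (evict 2), frames=[3,4]
Step 11: ref 4 → HIT, frames=[3,4]
Step 12: ref 5 → FAULT (evict 4), frames=[3,5]
Total faults: 6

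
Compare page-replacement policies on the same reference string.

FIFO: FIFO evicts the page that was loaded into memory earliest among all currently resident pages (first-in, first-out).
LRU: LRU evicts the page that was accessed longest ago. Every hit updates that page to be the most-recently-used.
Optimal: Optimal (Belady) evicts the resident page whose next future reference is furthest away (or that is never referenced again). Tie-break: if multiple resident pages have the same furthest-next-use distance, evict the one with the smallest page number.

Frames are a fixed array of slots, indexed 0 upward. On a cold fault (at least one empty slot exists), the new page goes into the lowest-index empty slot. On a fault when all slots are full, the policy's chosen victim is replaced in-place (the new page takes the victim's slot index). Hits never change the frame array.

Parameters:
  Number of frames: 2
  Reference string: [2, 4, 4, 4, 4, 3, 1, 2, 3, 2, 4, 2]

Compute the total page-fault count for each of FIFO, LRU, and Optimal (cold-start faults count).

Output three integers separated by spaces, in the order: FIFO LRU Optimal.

Answer: 8 7 6

Derivation:
--- FIFO ---
  step 0: ref 2 -> FAULT, frames=[2,-] (faults so far: 1)
  step 1: ref 4 -> FAULT, frames=[2,4] (faults so far: 2)
  step 2: ref 4 -> HIT, frames=[2,4] (faults so far: 2)
  step 3: ref 4 -> HIT, frames=[2,4] (faults so far: 2)
  step 4: ref 4 -> HIT, frames=[2,4] (faults so far: 2)
  step 5: ref 3 -> FAULT, evict 2, frames=[3,4] (faults so far: 3)
  step 6: ref 1 -> FAULT, evict 4, frames=[3,1] (faults so far: 4)
  step 7: ref 2 -> FAULT, evict 3, frames=[2,1] (faults so far: 5)
  step 8: ref 3 -> FAULT, evict 1, frames=[2,3] (faults so far: 6)
  step 9: ref 2 -> HIT, frames=[2,3] (faults so far: 6)
  step 10: ref 4 -> FAULT, evict 2, frames=[4,3] (faults so far: 7)
  step 11: ref 2 -> FAULT, evict 3, frames=[4,2] (faults so far: 8)
  FIFO total faults: 8
--- LRU ---
  step 0: ref 2 -> FAULT, frames=[2,-] (faults so far: 1)
  step 1: ref 4 -> FAULT, frames=[2,4] (faults so far: 2)
  step 2: ref 4 -> HIT, frames=[2,4] (faults so far: 2)
  step 3: ref 4 -> HIT, frames=[2,4] (faults so far: 2)
  step 4: ref 4 -> HIT, frames=[2,4] (faults so far: 2)
  step 5: ref 3 -> FAULT, evict 2, frames=[3,4] (faults so far: 3)
  step 6: ref 1 -> FAULT, evict 4, frames=[3,1] (faults so far: 4)
  step 7: ref 2 -> FAULT, evict 3, frames=[2,1] (faults so far: 5)
  step 8: ref 3 -> FAULT, evict 1, frames=[2,3] (faults so far: 6)
  step 9: ref 2 -> HIT, frames=[2,3] (faults so far: 6)
  step 10: ref 4 -> FAULT, evict 3, frames=[2,4] (faults so far: 7)
  step 11: ref 2 -> HIT, frames=[2,4] (faults so far: 7)
  LRU total faults: 7
--- Optimal ---
  step 0: ref 2 -> FAULT, frames=[2,-] (faults so far: 1)
  step 1: ref 4 -> FAULT, frames=[2,4] (faults so far: 2)
  step 2: ref 4 -> HIT, frames=[2,4] (faults so far: 2)
  step 3: ref 4 -> HIT, frames=[2,4] (faults so far: 2)
  step 4: ref 4 -> HIT, frames=[2,4] (faults so far: 2)
  step 5: ref 3 -> FAULT, evict 4, frames=[2,3] (faults so far: 3)
  step 6: ref 1 -> FAULT, evict 3, frames=[2,1] (faults so far: 4)
  step 7: ref 2 -> HIT, frames=[2,1] (faults so far: 4)
  step 8: ref 3 -> FAULT, evict 1, frames=[2,3] (faults so far: 5)
  step 9: ref 2 -> HIT, frames=[2,3] (faults so far: 5)
  step 10: ref 4 -> FAULT, evict 3, frames=[2,4] (faults so far: 6)
  step 11: ref 2 -> HIT, frames=[2,4] (faults so far: 6)
  Optimal total faults: 6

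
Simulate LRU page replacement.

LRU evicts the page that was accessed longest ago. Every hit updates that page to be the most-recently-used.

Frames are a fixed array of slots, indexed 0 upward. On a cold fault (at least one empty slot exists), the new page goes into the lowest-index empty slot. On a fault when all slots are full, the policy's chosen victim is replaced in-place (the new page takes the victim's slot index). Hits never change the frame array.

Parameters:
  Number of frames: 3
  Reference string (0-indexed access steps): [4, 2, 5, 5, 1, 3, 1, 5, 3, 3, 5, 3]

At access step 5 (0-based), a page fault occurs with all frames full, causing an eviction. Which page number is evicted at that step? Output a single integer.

Step 0: ref 4 -> FAULT, frames=[4,-,-]
Step 1: ref 2 -> FAULT, frames=[4,2,-]
Step 2: ref 5 -> FAULT, frames=[4,2,5]
Step 3: ref 5 -> HIT, frames=[4,2,5]
Step 4: ref 1 -> FAULT, evict 4, frames=[1,2,5]
Step 5: ref 3 -> FAULT, evict 2, frames=[1,3,5]
At step 5: evicted page 2

Answer: 2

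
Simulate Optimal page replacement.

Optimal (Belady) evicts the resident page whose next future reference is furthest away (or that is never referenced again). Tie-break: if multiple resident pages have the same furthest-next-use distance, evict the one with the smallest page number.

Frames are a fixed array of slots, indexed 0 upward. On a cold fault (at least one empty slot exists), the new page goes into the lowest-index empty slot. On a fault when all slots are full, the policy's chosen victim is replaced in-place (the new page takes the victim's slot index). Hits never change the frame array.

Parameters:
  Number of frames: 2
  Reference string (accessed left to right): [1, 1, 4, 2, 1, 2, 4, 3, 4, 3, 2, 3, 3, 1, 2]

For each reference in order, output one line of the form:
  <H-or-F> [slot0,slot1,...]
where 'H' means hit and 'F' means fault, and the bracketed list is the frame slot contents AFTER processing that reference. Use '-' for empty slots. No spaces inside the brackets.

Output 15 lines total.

F [1,-]
H [1,-]
F [1,4]
F [1,2]
H [1,2]
H [1,2]
F [4,2]
F [4,3]
H [4,3]
H [4,3]
F [2,3]
H [2,3]
H [2,3]
F [2,1]
H [2,1]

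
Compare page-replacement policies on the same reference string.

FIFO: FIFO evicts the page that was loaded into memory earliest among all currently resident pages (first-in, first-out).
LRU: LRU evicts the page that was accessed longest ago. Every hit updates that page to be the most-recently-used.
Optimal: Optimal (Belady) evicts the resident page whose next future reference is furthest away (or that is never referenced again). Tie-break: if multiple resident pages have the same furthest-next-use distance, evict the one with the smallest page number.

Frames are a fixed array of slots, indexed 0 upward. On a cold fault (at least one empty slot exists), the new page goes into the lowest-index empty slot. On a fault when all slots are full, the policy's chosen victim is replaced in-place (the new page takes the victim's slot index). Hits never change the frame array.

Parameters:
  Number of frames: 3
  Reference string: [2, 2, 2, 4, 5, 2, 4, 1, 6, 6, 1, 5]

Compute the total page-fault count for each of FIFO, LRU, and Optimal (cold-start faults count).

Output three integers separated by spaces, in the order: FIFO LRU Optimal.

--- FIFO ---
  step 0: ref 2 -> FAULT, frames=[2,-,-] (faults so far: 1)
  step 1: ref 2 -> HIT, frames=[2,-,-] (faults so far: 1)
  step 2: ref 2 -> HIT, frames=[2,-,-] (faults so far: 1)
  step 3: ref 4 -> FAULT, frames=[2,4,-] (faults so far: 2)
  step 4: ref 5 -> FAULT, frames=[2,4,5] (faults so far: 3)
  step 5: ref 2 -> HIT, frames=[2,4,5] (faults so far: 3)
  step 6: ref 4 -> HIT, frames=[2,4,5] (faults so far: 3)
  step 7: ref 1 -> FAULT, evict 2, frames=[1,4,5] (faults so far: 4)
  step 8: ref 6 -> FAULT, evict 4, frames=[1,6,5] (faults so far: 5)
  step 9: ref 6 -> HIT, frames=[1,6,5] (faults so far: 5)
  step 10: ref 1 -> HIT, frames=[1,6,5] (faults so far: 5)
  step 11: ref 5 -> HIT, frames=[1,6,5] (faults so far: 5)
  FIFO total faults: 5
--- LRU ---
  step 0: ref 2 -> FAULT, frames=[2,-,-] (faults so far: 1)
  step 1: ref 2 -> HIT, frames=[2,-,-] (faults so far: 1)
  step 2: ref 2 -> HIT, frames=[2,-,-] (faults so far: 1)
  step 3: ref 4 -> FAULT, frames=[2,4,-] (faults so far: 2)
  step 4: ref 5 -> FAULT, frames=[2,4,5] (faults so far: 3)
  step 5: ref 2 -> HIT, frames=[2,4,5] (faults so far: 3)
  step 6: ref 4 -> HIT, frames=[2,4,5] (faults so far: 3)
  step 7: ref 1 -> FAULT, evict 5, frames=[2,4,1] (faults so far: 4)
  step 8: ref 6 -> FAULT, evict 2, frames=[6,4,1] (faults so far: 5)
  step 9: ref 6 -> HIT, frames=[6,4,1] (faults so far: 5)
  step 10: ref 1 -> HIT, frames=[6,4,1] (faults so far: 5)
  step 11: ref 5 -> FAULT, evict 4, frames=[6,5,1] (faults so far: 6)
  LRU total faults: 6
--- Optimal ---
  step 0: ref 2 -> FAULT, frames=[2,-,-] (faults so far: 1)
  step 1: ref 2 -> HIT, frames=[2,-,-] (faults so far: 1)
  step 2: ref 2 -> HIT, frames=[2,-,-] (faults so far: 1)
  step 3: ref 4 -> FAULT, frames=[2,4,-] (faults so far: 2)
  step 4: ref 5 -> FAULT, frames=[2,4,5] (faults so far: 3)
  step 5: ref 2 -> HIT, frames=[2,4,5] (faults so far: 3)
  step 6: ref 4 -> HIT, frames=[2,4,5] (faults so far: 3)
  step 7: ref 1 -> FAULT, evict 2, frames=[1,4,5] (faults so far: 4)
  step 8: ref 6 -> FAULT, evict 4, frames=[1,6,5] (faults so far: 5)
  step 9: ref 6 -> HIT, frames=[1,6,5] (faults so far: 5)
  step 10: ref 1 -> HIT, frames=[1,6,5] (faults so far: 5)
  step 11: ref 5 -> HIT, frames=[1,6,5] (faults so far: 5)
  Optimal total faults: 5

Answer: 5 6 5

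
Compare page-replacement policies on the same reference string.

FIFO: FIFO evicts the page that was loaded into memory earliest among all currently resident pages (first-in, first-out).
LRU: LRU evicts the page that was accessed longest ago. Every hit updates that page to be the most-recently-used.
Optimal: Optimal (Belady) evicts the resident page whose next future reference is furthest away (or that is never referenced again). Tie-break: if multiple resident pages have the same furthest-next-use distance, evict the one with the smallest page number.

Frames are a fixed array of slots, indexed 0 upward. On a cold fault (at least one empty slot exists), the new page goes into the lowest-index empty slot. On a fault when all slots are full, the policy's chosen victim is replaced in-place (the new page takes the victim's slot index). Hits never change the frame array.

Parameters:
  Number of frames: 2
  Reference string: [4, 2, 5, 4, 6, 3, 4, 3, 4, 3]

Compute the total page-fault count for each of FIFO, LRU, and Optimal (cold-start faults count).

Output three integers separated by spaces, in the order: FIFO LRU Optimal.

Answer: 7 7 5

Derivation:
--- FIFO ---
  step 0: ref 4 -> FAULT, frames=[4,-] (faults so far: 1)
  step 1: ref 2 -> FAULT, frames=[4,2] (faults so far: 2)
  step 2: ref 5 -> FAULT, evict 4, frames=[5,2] (faults so far: 3)
  step 3: ref 4 -> FAULT, evict 2, frames=[5,4] (faults so far: 4)
  step 4: ref 6 -> FAULT, evict 5, frames=[6,4] (faults so far: 5)
  step 5: ref 3 -> FAULT, evict 4, frames=[6,3] (faults so far: 6)
  step 6: ref 4 -> FAULT, evict 6, frames=[4,3] (faults so far: 7)
  step 7: ref 3 -> HIT, frames=[4,3] (faults so far: 7)
  step 8: ref 4 -> HIT, frames=[4,3] (faults so far: 7)
  step 9: ref 3 -> HIT, frames=[4,3] (faults so far: 7)
  FIFO total faults: 7
--- LRU ---
  step 0: ref 4 -> FAULT, frames=[4,-] (faults so far: 1)
  step 1: ref 2 -> FAULT, frames=[4,2] (faults so far: 2)
  step 2: ref 5 -> FAULT, evict 4, frames=[5,2] (faults so far: 3)
  step 3: ref 4 -> FAULT, evict 2, frames=[5,4] (faults so far: 4)
  step 4: ref 6 -> FAULT, evict 5, frames=[6,4] (faults so far: 5)
  step 5: ref 3 -> FAULT, evict 4, frames=[6,3] (faults so far: 6)
  step 6: ref 4 -> FAULT, evict 6, frames=[4,3] (faults so far: 7)
  step 7: ref 3 -> HIT, frames=[4,3] (faults so far: 7)
  step 8: ref 4 -> HIT, frames=[4,3] (faults so far: 7)
  step 9: ref 3 -> HIT, frames=[4,3] (faults so far: 7)
  LRU total faults: 7
--- Optimal ---
  step 0: ref 4 -> FAULT, frames=[4,-] (faults so far: 1)
  step 1: ref 2 -> FAULT, frames=[4,2] (faults so far: 2)
  step 2: ref 5 -> FAULT, evict 2, frames=[4,5] (faults so far: 3)
  step 3: ref 4 -> HIT, frames=[4,5] (faults so far: 3)
  step 4: ref 6 -> FAULT, evict 5, frames=[4,6] (faults so far: 4)
  step 5: ref 3 -> FAULT, evict 6, frames=[4,3] (faults so far: 5)
  step 6: ref 4 -> HIT, frames=[4,3] (faults so far: 5)
  step 7: ref 3 -> HIT, frames=[4,3] (faults so far: 5)
  step 8: ref 4 -> HIT, frames=[4,3] (faults so far: 5)
  step 9: ref 3 -> HIT, frames=[4,3] (faults so far: 5)
  Optimal total faults: 5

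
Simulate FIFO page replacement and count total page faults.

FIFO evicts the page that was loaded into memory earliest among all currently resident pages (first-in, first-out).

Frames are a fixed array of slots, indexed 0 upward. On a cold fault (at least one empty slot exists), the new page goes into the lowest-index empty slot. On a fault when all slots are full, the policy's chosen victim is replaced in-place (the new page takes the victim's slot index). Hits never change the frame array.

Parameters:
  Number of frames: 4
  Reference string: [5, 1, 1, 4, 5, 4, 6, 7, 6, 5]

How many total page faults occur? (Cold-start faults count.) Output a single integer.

Step 0: ref 5 → FAULT, frames=[5,-,-,-]
Step 1: ref 1 → FAULT, frames=[5,1,-,-]
Step 2: ref 1 → HIT, frames=[5,1,-,-]
Step 3: ref 4 → FAULT, frames=[5,1,4,-]
Step 4: ref 5 → HIT, frames=[5,1,4,-]
Step 5: ref 4 → HIT, frames=[5,1,4,-]
Step 6: ref 6 → FAULT, frames=[5,1,4,6]
Step 7: ref 7 → FAULT (evict 5), frames=[7,1,4,6]
Step 8: ref 6 → HIT, frames=[7,1,4,6]
Step 9: ref 5 → FAULT (evict 1), frames=[7,5,4,6]
Total faults: 6

Answer: 6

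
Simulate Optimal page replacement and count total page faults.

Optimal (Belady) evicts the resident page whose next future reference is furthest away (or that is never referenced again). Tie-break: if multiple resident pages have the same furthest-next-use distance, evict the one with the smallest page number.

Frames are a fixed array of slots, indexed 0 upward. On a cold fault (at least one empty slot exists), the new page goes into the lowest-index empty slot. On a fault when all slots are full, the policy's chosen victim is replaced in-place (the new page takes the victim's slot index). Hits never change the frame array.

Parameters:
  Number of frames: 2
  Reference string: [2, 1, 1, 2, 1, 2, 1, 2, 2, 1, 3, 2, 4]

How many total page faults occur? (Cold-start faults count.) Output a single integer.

Answer: 4

Derivation:
Step 0: ref 2 → FAULT, frames=[2,-]
Step 1: ref 1 → FAULT, frames=[2,1]
Step 2: ref 1 → HIT, frames=[2,1]
Step 3: ref 2 → HIT, frames=[2,1]
Step 4: ref 1 → HIT, frames=[2,1]
Step 5: ref 2 → HIT, frames=[2,1]
Step 6: ref 1 → HIT, frames=[2,1]
Step 7: ref 2 → HIT, frames=[2,1]
Step 8: ref 2 → HIT, frames=[2,1]
Step 9: ref 1 → HIT, frames=[2,1]
Step 10: ref 3 → FAULT (evict 1), frames=[2,3]
Step 11: ref 2 → HIT, frames=[2,3]
Step 12: ref 4 → FAULT (evict 2), frames=[4,3]
Total faults: 4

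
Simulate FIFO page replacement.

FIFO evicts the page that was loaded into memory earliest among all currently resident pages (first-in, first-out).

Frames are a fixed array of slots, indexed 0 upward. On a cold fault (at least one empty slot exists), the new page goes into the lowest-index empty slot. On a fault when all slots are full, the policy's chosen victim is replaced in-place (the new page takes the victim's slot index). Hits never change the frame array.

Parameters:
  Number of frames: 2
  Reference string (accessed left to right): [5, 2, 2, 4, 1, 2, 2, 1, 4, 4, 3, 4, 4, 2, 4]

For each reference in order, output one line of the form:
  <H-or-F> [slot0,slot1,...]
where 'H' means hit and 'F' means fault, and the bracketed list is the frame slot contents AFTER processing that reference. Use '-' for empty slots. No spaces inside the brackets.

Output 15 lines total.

F [5,-]
F [5,2]
H [5,2]
F [4,2]
F [4,1]
F [2,1]
H [2,1]
H [2,1]
F [2,4]
H [2,4]
F [3,4]
H [3,4]
H [3,4]
F [3,2]
F [4,2]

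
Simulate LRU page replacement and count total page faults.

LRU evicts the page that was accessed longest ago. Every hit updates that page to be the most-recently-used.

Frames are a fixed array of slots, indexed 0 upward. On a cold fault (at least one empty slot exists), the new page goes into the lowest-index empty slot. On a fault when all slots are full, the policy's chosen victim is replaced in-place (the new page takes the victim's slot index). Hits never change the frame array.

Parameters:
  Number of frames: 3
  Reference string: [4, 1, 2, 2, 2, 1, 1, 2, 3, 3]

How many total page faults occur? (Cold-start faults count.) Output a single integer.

Answer: 4

Derivation:
Step 0: ref 4 → FAULT, frames=[4,-,-]
Step 1: ref 1 → FAULT, frames=[4,1,-]
Step 2: ref 2 → FAULT, frames=[4,1,2]
Step 3: ref 2 → HIT, frames=[4,1,2]
Step 4: ref 2 → HIT, frames=[4,1,2]
Step 5: ref 1 → HIT, frames=[4,1,2]
Step 6: ref 1 → HIT, frames=[4,1,2]
Step 7: ref 2 → HIT, frames=[4,1,2]
Step 8: ref 3 → FAULT (evict 4), frames=[3,1,2]
Step 9: ref 3 → HIT, frames=[3,1,2]
Total faults: 4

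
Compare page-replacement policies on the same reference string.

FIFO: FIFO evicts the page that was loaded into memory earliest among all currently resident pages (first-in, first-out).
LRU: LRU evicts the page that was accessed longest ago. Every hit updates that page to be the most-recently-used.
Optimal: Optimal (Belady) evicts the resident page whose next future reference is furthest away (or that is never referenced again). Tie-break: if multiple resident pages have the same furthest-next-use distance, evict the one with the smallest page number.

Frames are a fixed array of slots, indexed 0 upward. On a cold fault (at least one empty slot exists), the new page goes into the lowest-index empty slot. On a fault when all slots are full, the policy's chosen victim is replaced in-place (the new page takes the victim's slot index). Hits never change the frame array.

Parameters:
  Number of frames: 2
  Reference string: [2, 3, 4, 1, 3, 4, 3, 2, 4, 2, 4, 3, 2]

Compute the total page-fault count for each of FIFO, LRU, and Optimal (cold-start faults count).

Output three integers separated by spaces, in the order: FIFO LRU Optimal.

--- FIFO ---
  step 0: ref 2 -> FAULT, frames=[2,-] (faults so far: 1)
  step 1: ref 3 -> FAULT, frames=[2,3] (faults so far: 2)
  step 2: ref 4 -> FAULT, evict 2, frames=[4,3] (faults so far: 3)
  step 3: ref 1 -> FAULT, evict 3, frames=[4,1] (faults so far: 4)
  step 4: ref 3 -> FAULT, evict 4, frames=[3,1] (faults so far: 5)
  step 5: ref 4 -> FAULT, evict 1, frames=[3,4] (faults so far: 6)
  step 6: ref 3 -> HIT, frames=[3,4] (faults so far: 6)
  step 7: ref 2 -> FAULT, evict 3, frames=[2,4] (faults so far: 7)
  step 8: ref 4 -> HIT, frames=[2,4] (faults so far: 7)
  step 9: ref 2 -> HIT, frames=[2,4] (faults so far: 7)
  step 10: ref 4 -> HIT, frames=[2,4] (faults so far: 7)
  step 11: ref 3 -> FAULT, evict 4, frames=[2,3] (faults so far: 8)
  step 12: ref 2 -> HIT, frames=[2,3] (faults so far: 8)
  FIFO total faults: 8
--- LRU ---
  step 0: ref 2 -> FAULT, frames=[2,-] (faults so far: 1)
  step 1: ref 3 -> FAULT, frames=[2,3] (faults so far: 2)
  step 2: ref 4 -> FAULT, evict 2, frames=[4,3] (faults so far: 3)
  step 3: ref 1 -> FAULT, evict 3, frames=[4,1] (faults so far: 4)
  step 4: ref 3 -> FAULT, evict 4, frames=[3,1] (faults so far: 5)
  step 5: ref 4 -> FAULT, evict 1, frames=[3,4] (faults so far: 6)
  step 6: ref 3 -> HIT, frames=[3,4] (faults so far: 6)
  step 7: ref 2 -> FAULT, evict 4, frames=[3,2] (faults so far: 7)
  step 8: ref 4 -> FAULT, evict 3, frames=[4,2] (faults so far: 8)
  step 9: ref 2 -> HIT, frames=[4,2] (faults so far: 8)
  step 10: ref 4 -> HIT, frames=[4,2] (faults so far: 8)
  step 11: ref 3 -> FAULT, evict 2, frames=[4,3] (faults so far: 9)
  step 12: ref 2 -> FAULT, evict 4, frames=[2,3] (faults so far: 10)
  LRU total faults: 10
--- Optimal ---
  step 0: ref 2 -> FAULT, frames=[2,-] (faults so far: 1)
  step 1: ref 3 -> FAULT, frames=[2,3] (faults so far: 2)
  step 2: ref 4 -> FAULT, evict 2, frames=[4,3] (faults so far: 3)
  step 3: ref 1 -> FAULT, evict 4, frames=[1,3] (faults so far: 4)
  step 4: ref 3 -> HIT, frames=[1,3] (faults so far: 4)
  step 5: ref 4 -> FAULT, evict 1, frames=[4,3] (faults so far: 5)
  step 6: ref 3 -> HIT, frames=[4,3] (faults so far: 5)
  step 7: ref 2 -> FAULT, evict 3, frames=[4,2] (faults so far: 6)
  step 8: ref 4 -> HIT, frames=[4,2] (faults so far: 6)
  step 9: ref 2 -> HIT, frames=[4,2] (faults so far: 6)
  step 10: ref 4 -> HIT, frames=[4,2] (faults so far: 6)
  step 11: ref 3 -> FAULT, evict 4, frames=[3,2] (faults so far: 7)
  step 12: ref 2 -> HIT, frames=[3,2] (faults so far: 7)
  Optimal total faults: 7

Answer: 8 10 7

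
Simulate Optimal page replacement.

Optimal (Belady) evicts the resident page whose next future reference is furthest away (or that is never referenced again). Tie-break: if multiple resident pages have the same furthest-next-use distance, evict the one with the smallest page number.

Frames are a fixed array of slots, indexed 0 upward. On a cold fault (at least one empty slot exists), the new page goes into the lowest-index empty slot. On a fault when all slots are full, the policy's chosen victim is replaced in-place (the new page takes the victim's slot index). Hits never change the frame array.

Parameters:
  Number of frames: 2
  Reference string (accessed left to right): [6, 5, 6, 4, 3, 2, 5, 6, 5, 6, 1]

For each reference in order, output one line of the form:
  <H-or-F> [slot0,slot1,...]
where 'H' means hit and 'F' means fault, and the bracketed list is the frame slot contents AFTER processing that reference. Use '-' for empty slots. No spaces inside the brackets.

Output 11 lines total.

F [6,-]
F [6,5]
H [6,5]
F [4,5]
F [3,5]
F [2,5]
H [2,5]
F [6,5]
H [6,5]
H [6,5]
F [6,1]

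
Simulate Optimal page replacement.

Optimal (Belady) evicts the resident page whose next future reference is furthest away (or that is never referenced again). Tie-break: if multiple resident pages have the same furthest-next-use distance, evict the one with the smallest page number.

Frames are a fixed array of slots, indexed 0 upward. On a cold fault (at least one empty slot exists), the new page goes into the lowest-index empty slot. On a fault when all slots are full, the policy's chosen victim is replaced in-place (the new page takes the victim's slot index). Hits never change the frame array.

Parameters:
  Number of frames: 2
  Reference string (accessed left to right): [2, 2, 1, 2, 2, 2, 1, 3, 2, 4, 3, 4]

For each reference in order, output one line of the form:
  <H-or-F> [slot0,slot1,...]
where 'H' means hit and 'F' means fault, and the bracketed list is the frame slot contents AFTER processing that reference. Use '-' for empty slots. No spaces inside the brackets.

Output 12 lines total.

F [2,-]
H [2,-]
F [2,1]
H [2,1]
H [2,1]
H [2,1]
H [2,1]
F [2,3]
H [2,3]
F [4,3]
H [4,3]
H [4,3]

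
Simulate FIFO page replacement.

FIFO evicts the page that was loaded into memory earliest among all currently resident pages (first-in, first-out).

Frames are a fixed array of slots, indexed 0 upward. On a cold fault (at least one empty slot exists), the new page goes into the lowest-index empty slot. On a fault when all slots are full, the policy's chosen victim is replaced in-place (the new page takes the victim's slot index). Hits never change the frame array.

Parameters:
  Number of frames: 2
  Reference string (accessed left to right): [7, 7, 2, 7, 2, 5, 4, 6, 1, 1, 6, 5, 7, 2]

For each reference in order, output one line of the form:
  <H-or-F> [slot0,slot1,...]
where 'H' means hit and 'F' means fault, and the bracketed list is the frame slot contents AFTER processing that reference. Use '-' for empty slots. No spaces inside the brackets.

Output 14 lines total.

F [7,-]
H [7,-]
F [7,2]
H [7,2]
H [7,2]
F [5,2]
F [5,4]
F [6,4]
F [6,1]
H [6,1]
H [6,1]
F [5,1]
F [5,7]
F [2,7]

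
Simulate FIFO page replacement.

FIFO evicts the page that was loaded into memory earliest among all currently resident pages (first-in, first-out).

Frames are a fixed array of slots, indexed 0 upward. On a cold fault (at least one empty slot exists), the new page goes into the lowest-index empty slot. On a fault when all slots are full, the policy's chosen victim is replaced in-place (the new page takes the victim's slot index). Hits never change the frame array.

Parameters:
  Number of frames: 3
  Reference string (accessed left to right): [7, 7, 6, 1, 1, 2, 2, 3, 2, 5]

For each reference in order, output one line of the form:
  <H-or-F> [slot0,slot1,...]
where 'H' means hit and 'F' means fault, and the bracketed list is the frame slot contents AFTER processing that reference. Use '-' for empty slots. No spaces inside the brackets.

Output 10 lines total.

F [7,-,-]
H [7,-,-]
F [7,6,-]
F [7,6,1]
H [7,6,1]
F [2,6,1]
H [2,6,1]
F [2,3,1]
H [2,3,1]
F [2,3,5]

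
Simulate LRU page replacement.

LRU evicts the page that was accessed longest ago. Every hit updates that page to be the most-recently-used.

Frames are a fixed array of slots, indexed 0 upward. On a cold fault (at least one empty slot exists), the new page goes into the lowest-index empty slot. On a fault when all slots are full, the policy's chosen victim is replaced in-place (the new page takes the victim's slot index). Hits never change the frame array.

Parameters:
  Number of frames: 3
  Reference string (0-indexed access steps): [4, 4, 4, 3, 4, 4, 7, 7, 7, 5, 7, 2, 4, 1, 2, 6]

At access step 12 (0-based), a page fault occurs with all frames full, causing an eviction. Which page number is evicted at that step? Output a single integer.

Answer: 5

Derivation:
Step 0: ref 4 -> FAULT, frames=[4,-,-]
Step 1: ref 4 -> HIT, frames=[4,-,-]
Step 2: ref 4 -> HIT, frames=[4,-,-]
Step 3: ref 3 -> FAULT, frames=[4,3,-]
Step 4: ref 4 -> HIT, frames=[4,3,-]
Step 5: ref 4 -> HIT, frames=[4,3,-]
Step 6: ref 7 -> FAULT, frames=[4,3,7]
Step 7: ref 7 -> HIT, frames=[4,3,7]
Step 8: ref 7 -> HIT, frames=[4,3,7]
Step 9: ref 5 -> FAULT, evict 3, frames=[4,5,7]
Step 10: ref 7 -> HIT, frames=[4,5,7]
Step 11: ref 2 -> FAULT, evict 4, frames=[2,5,7]
Step 12: ref 4 -> FAULT, evict 5, frames=[2,4,7]
At step 12: evicted page 5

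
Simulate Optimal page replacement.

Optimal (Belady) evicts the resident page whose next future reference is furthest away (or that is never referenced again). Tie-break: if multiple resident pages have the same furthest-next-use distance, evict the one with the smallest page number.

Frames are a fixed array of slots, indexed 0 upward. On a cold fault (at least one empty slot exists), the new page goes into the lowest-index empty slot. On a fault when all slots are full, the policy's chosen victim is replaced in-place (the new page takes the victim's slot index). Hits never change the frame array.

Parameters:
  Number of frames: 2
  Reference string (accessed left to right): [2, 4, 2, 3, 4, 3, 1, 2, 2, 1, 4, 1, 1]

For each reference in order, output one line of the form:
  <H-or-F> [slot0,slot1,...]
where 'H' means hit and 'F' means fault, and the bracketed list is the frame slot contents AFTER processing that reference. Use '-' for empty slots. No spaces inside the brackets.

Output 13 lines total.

F [2,-]
F [2,4]
H [2,4]
F [3,4]
H [3,4]
H [3,4]
F [1,4]
F [1,2]
H [1,2]
H [1,2]
F [1,4]
H [1,4]
H [1,4]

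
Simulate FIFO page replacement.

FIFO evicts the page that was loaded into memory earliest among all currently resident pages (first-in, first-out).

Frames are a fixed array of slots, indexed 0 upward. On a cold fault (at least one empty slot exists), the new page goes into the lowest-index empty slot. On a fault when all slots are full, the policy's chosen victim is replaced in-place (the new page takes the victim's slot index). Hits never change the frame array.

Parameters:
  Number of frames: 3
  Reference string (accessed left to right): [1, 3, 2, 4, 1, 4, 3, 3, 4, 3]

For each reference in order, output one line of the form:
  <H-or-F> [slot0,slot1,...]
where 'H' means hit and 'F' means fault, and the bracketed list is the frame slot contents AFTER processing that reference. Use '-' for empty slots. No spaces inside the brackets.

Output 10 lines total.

F [1,-,-]
F [1,3,-]
F [1,3,2]
F [4,3,2]
F [4,1,2]
H [4,1,2]
F [4,1,3]
H [4,1,3]
H [4,1,3]
H [4,1,3]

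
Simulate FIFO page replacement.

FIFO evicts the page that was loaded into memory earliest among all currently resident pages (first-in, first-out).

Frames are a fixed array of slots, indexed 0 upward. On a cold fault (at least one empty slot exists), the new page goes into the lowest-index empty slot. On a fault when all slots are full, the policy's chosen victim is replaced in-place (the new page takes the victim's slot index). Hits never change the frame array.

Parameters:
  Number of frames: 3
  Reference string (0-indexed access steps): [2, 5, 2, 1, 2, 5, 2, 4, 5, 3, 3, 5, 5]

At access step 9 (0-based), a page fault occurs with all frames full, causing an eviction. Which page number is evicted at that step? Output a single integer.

Step 0: ref 2 -> FAULT, frames=[2,-,-]
Step 1: ref 5 -> FAULT, frames=[2,5,-]
Step 2: ref 2 -> HIT, frames=[2,5,-]
Step 3: ref 1 -> FAULT, frames=[2,5,1]
Step 4: ref 2 -> HIT, frames=[2,5,1]
Step 5: ref 5 -> HIT, frames=[2,5,1]
Step 6: ref 2 -> HIT, frames=[2,5,1]
Step 7: ref 4 -> FAULT, evict 2, frames=[4,5,1]
Step 8: ref 5 -> HIT, frames=[4,5,1]
Step 9: ref 3 -> FAULT, evict 5, frames=[4,3,1]
At step 9: evicted page 5

Answer: 5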